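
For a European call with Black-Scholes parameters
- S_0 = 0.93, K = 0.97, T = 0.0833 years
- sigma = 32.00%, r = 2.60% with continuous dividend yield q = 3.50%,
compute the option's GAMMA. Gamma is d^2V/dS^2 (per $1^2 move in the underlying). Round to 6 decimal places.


d1 = -0.4178999839; d2 = -0.5102575499
phi(d1) = 0.3655841728; exp(-qT) = 0.9970887459; exp(-rT) = 0.9978365437
Gamma = exp(-qT) * phi(d1) / (S * sigma * sqrt(T)) = 0.9970887459 * 0.3655841728 / (0.9300 * 0.3200 * 0.2886173938) = 4.243906

Answer: Gamma = 4.243906


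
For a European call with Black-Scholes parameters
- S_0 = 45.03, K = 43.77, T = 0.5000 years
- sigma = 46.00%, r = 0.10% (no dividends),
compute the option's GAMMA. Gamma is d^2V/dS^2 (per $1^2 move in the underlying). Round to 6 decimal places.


Answer: Gamma = 0.026390

Derivation:
d1 = 0.2514234468; d2 = -0.0738456726
phi(d1) = 0.3865301493; exp(-qT) = 1.0000000000; exp(-rT) = 0.9995001250
Gamma = exp(-qT) * phi(d1) / (S * sigma * sqrt(T)) = 1.0000000000 * 0.3865301493 / (45.0300 * 0.4600 * 0.7071067812) = 0.026390


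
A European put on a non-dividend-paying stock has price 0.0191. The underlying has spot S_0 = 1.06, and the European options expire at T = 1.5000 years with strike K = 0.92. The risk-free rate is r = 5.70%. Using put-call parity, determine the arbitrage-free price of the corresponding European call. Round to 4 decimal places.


Answer: Call price = 0.2345

Derivation:
Put-call parity: C - P = S_0 * exp(-qT) - K * exp(-rT).
S_0 * exp(-qT) = 1.0600 * 1.00000000 = 1.06000000
K * exp(-rT) = 0.9200 * 0.91805314 = 0.84460889
C = P + S*exp(-qT) - K*exp(-rT)
C = 0.0191 + 1.06000000 - 0.84460889 = 0.2345


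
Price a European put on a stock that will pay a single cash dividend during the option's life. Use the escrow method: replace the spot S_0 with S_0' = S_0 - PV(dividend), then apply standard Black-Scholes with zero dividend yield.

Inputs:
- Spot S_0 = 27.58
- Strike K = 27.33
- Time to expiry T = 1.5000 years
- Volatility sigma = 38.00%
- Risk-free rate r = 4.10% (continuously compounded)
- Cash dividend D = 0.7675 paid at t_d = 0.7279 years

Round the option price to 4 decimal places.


Answer: Price = 4.2862

Derivation:
PV(D) = D * exp(-r * t_d) = 0.7675 * 0.97059703 = 0.74493322
S_0' = S_0 - PV(D) = 27.5800 - 0.74493322 = 26.83506678
d1 = (ln(S_0'/K) + (r + sigma^2/2)*T) / (sigma*sqrt(T)) = 0.32557692
d2 = d1 - sigma*sqrt(T) = -0.13982613
exp(-rT) = 0.94035295
N(-d1) = 0.37237224; N(-d2) = 0.55560131
P = K * exp(-rT) * N(-d2) - S_0' * N(-d1) = 27.3300 * 0.94035295 * 0.55560131 - 26.83506678 * 0.37237224 = 4.2862


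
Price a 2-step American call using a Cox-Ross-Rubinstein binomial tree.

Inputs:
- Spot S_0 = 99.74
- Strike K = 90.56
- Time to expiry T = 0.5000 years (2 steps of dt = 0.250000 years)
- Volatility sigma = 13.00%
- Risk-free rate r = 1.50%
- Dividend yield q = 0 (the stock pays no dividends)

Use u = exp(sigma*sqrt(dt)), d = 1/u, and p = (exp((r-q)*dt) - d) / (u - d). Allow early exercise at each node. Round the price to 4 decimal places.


Answer: Price = V(0,0) = 10.5589

Derivation:
dt = T/N = 0.250000
u = exp(sigma*sqrt(dt)) = 1.067159; d = 1/u = 0.937067
p = (exp((r-q)*dt) - d) / (u - d) = 0.512636
Discount per step: exp(-r*dt) = 0.996257
Stock lattice S(k, i) with i counting down-moves:
  k=0: S(0,0) = 99.7400
  k=1: S(1,0) = 106.4384; S(1,1) = 93.4631
  k=2: S(2,0) = 113.5867; S(2,1) = 99.7400; S(2,2) = 87.5812
Terminal payoffs V(N, i) = max(S_T - K, 0):
  V(2,0) = 23.026743; V(2,1) = 9.180000; V(2,2) = 0.000000
Backward induction: V(k, i) = exp(-r*dt) * [p * V(k+1, i) + (1-p) * V(k+1, i+1)]; then take max(V_cont, immediate exercise) for American.
  V(1,0) = exp(-r*dt) * [p*23.026743 + (1-p)*9.180000] = 16.217405; exercise = 15.878441; V(1,0) = max -> 16.217405
  V(1,1) = exp(-r*dt) * [p*9.180000 + (1-p)*0.000000] = 4.688381; exercise = 2.903109; V(1,1) = max -> 4.688381
  V(0,0) = exp(-r*dt) * [p*16.217405 + (1-p)*4.688381] = 10.558900; exercise = 9.180000; V(0,0) = max -> 10.558900


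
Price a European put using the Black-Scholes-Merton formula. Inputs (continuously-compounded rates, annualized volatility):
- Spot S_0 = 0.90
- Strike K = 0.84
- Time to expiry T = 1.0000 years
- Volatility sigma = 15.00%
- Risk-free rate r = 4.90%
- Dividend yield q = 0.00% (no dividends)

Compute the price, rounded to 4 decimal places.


d1 = (ln(S/K) + (r - q + 0.5*sigma^2) * T) / (sigma * sqrt(T)) = 0.86161914
d2 = d1 - sigma * sqrt(T) = 0.71161914
exp(-rT) = 0.95218113; exp(-qT) = 1.00000000
P = K * exp(-rT) * N(-d2) - S_0 * exp(-qT) * N(-d1)
N(-d1) = 0.19444857; N(-d2) = 0.23835032
P = 0.8400 * 0.95218113 * 0.23835032 - 0.9000 * 1.00000000 * 0.19444857 = 0.0156

Answer: Price = 0.0156


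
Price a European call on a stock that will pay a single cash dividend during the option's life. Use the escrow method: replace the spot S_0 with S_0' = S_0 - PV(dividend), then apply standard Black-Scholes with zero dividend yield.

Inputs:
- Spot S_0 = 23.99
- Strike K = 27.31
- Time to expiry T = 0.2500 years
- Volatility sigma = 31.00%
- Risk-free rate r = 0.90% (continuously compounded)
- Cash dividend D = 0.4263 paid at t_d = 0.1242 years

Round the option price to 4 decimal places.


PV(D) = D * exp(-r * t_d) = 0.4263 * 0.99888282 = 0.42582375
S_0' = S_0 - PV(D) = 23.9900 - 0.42582375 = 23.56417625
d1 = (ln(S_0'/K) + (r + sigma^2/2)*T) / (sigma*sqrt(T)) = -0.85976021
d2 = d1 - sigma*sqrt(T) = -1.01476021
exp(-rT) = 0.99775253
N(d1) = 0.19496062; N(d2) = 0.15511007
C = S_0' * N(d1) - K * exp(-rT) * N(d2) = 23.56417625 * 0.19496062 - 27.3100 * 0.99775253 * 0.15511007 = 0.3676

Answer: Price = 0.3676


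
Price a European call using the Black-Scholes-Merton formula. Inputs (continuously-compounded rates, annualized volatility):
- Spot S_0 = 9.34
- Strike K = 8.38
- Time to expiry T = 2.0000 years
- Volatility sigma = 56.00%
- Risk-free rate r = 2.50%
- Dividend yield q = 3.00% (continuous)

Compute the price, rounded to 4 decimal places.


Answer: Price = 3.0124

Derivation:
d1 = (ln(S/K) + (r - q + 0.5*sigma^2) * T) / (sigma * sqrt(T)) = 0.52030222
d2 = d1 - sigma * sqrt(T) = -0.27165737
exp(-rT) = 0.95122942; exp(-qT) = 0.94176453
C = S_0 * exp(-qT) * N(d1) - K * exp(-rT) * N(d2)
N(d1) = 0.69857353; N(d2) = 0.39294274
C = 9.3400 * 0.94176453 * 0.69857353 - 8.3800 * 0.95122942 * 0.39294274 = 3.0124


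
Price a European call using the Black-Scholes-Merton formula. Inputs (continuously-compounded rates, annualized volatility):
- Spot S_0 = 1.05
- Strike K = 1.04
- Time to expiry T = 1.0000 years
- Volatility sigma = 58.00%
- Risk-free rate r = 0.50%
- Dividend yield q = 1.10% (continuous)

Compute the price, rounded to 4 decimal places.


d1 = (ln(S/K) + (r - q + 0.5*sigma^2) * T) / (sigma * sqrt(T)) = 0.29615423
d2 = d1 - sigma * sqrt(T) = -0.28384577
exp(-rT) = 0.99501248; exp(-qT) = 0.98906028
C = S_0 * exp(-qT) * N(d1) - K * exp(-rT) * N(d2)
N(d1) = 0.61644385; N(d2) = 0.38826429
C = 1.0500 * 0.98906028 * 0.61644385 - 1.0400 * 0.99501248 * 0.38826429 = 0.2384

Answer: Price = 0.2384


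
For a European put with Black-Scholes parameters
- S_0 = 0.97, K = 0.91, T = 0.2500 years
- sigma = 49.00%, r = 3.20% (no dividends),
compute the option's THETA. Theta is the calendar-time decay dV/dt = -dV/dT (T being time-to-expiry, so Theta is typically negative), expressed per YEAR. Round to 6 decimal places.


Answer: Theta = -0.161431

Derivation:
d1 = 0.4157713142; d2 = 0.1707713142
phi(d1) = 0.3659087015; exp(-qT) = 1.0000000000; exp(-rT) = 0.9920319148
Theta = -S*exp(-qT)*phi(d1)*sigma/(2*sqrt(T)) + r*K*exp(-rT)*N(-d2) - q*S*exp(-qT)*N(-d1)
N(-d1) = 0.3387886757; N(-d2) = 0.4322017928; sqrt(T) = 0.5000000000
Term 1 = -0.9700 * 1.0000000000 * 0.3659087015 * 0.4900 / (2 * 0.5000000000) = -0.1739164058
Term 2 = 0.0320 * 0.9100 * 0.9920319148 * 0.4322017928 = 0.0124854321
Term 3 = 0 (no dividend yield, q = 0)
Theta = -0.1739164058 + (0.0124854321) + (0.0000000000) = -0.161431


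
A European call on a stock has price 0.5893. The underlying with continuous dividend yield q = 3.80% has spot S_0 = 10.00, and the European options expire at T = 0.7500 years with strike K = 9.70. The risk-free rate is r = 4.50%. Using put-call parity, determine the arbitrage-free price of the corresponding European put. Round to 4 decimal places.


Put-call parity: C - P = S_0 * exp(-qT) - K * exp(-rT).
S_0 * exp(-qT) = 10.0000 * 0.97190229 = 9.71902294
K * exp(-rT) = 9.7000 * 0.96681318 = 9.37808782
P = C - S*exp(-qT) + K*exp(-rT)
P = 0.5893 - 9.71902294 + 9.37808782 = 0.2484

Answer: Put price = 0.2484


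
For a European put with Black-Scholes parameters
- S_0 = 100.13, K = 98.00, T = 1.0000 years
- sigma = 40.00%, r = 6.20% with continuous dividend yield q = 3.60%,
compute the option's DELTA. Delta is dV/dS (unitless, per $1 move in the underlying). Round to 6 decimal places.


Answer: Delta = -0.361698

Derivation:
d1 = 0.3187546576; d2 = -0.0812453424
phi(d1) = 0.3791813095; exp(-qT) = 0.9646402935; exp(-rT) = 0.9398828868
N(-d1) = 0.3749562820
Delta = -exp(-qT) * N(-d1) = -0.9646402935 * 0.3749562820 = -0.361698


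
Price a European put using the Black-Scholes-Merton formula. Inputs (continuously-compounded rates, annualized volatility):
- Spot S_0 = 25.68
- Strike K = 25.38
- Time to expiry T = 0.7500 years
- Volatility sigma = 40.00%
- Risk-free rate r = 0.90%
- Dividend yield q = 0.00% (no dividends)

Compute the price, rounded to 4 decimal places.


d1 = (ln(S/K) + (r - q + 0.5*sigma^2) * T) / (sigma * sqrt(T)) = 0.22661292
d2 = d1 - sigma * sqrt(T) = -0.11979725
exp(-rT) = 0.99327273; exp(-qT) = 1.00000000
P = K * exp(-rT) * N(-d2) - S_0 * exp(-qT) * N(-d1)
N(-d1) = 0.41036237; N(-d2) = 0.54767812
P = 25.3800 * 0.99327273 * 0.54767812 - 25.6800 * 1.00000000 * 0.41036237 = 3.2685

Answer: Price = 3.2685


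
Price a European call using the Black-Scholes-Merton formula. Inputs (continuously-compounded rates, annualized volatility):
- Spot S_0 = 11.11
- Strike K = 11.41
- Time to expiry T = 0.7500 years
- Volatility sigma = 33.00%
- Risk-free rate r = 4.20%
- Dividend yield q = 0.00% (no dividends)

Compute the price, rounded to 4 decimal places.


d1 = (ln(S/K) + (r - q + 0.5*sigma^2) * T) / (sigma * sqrt(T)) = 0.15988382
d2 = d1 - sigma * sqrt(T) = -0.12590456
exp(-rT) = 0.96899096; exp(-qT) = 1.00000000
C = S_0 * exp(-qT) * N(d1) - K * exp(-rT) * N(d2)
N(d1) = 0.56351370; N(d2) = 0.44990374
C = 11.1100 * 1.00000000 * 0.56351370 - 11.4100 * 0.96899096 * 0.44990374 = 1.2864

Answer: Price = 1.2864


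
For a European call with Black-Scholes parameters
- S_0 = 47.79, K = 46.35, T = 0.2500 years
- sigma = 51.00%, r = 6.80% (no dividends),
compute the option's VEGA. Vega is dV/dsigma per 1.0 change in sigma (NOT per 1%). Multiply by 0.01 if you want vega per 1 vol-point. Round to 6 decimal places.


d1 = 0.3141475317; d2 = 0.0591475317
phi(d1) = 0.3797345325; exp(-qT) = 1.0000000000; exp(-rT) = 0.9831436846
Vega = S * exp(-qT) * phi(d1) * sqrt(T) = 47.7900 * 1.0000000000 * 0.3797345325 * 0.5000000000 = 9.073757

Answer: Vega = 9.073757


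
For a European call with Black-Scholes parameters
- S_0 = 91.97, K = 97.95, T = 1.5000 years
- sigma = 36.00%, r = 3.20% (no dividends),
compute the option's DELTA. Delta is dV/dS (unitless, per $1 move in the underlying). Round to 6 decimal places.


d1 = 0.1864453897; d2 = -0.2544627640
phi(d1) = 0.3920681999; exp(-qT) = 1.0000000000; exp(-rT) = 0.9531337871
N(d1) = 0.5739522497
Delta = exp(-qT) * N(d1) = 1.0000000000 * 0.5739522497 = 0.573952

Answer: Delta = 0.573952


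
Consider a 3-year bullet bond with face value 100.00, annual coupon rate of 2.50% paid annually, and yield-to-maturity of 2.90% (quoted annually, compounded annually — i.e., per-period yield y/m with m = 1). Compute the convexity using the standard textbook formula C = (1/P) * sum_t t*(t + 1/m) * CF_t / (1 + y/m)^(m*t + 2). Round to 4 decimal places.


Answer: Convexity = 10.9657

Derivation:
Coupon per period c = face * coupon_rate / m = 2.500000
Periods per year m = 1; per-period yield y/m = 0.029000
Number of cashflows N = 3
Cashflows (t years, CF_t, discount factor 1/(1+y/m)^(m*t), PV):
  t = 1.0000: CF_t = 2.500000, DF = 0.971817, PV = 2.429543
  t = 2.0000: CF_t = 2.500000, DF = 0.944429, PV = 2.361072
  t = 3.0000: CF_t = 102.500000, DF = 0.917812, PV = 94.075761
Price P = sum_t PV_t = 98.866377
Convexity numerator sum_t t*(t + 1/m) * CF_t / (1+y/m)^(m*t + 2):
  t = 1.0000: term = 4.589062
  t = 2.0000: term = 13.379188
  t = 3.0000: term = 1066.174369
Convexity = (1/P) * sum = 1084.142618 / 98.866377 = 10.965736


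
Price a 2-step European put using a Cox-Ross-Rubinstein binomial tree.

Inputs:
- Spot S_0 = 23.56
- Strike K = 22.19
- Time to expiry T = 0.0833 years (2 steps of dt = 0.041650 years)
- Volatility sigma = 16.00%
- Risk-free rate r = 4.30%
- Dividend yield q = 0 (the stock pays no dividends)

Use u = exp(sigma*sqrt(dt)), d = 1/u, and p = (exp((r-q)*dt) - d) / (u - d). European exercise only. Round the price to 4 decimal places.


Answer: Price = V(0,0) = 0.0275

Derivation:
dt = T/N = 0.041650
u = exp(sigma*sqrt(dt)) = 1.033192; d = 1/u = 0.967874
p = (exp((r-q)*dt) - d) / (u - d) = 0.519281
Discount per step: exp(-r*dt) = 0.998211
Stock lattice S(k, i) with i counting down-moves:
  k=0: S(0,0) = 23.5600
  k=1: S(1,0) = 24.3420; S(1,1) = 22.8031
  k=2: S(2,0) = 25.1500; S(2,1) = 23.5600; S(2,2) = 22.0705
Terminal payoffs V(N, i) = max(K - S_T, 0):
  V(2,0) = 0.000000; V(2,1) = 0.000000; V(2,2) = 0.119460
Backward induction: V(k, i) = exp(-r*dt) * [p * V(k+1, i) + (1-p) * V(k+1, i+1)].
  V(1,0) = exp(-r*dt) * [p*0.000000 + (1-p)*0.000000] = 0.000000
  V(1,1) = exp(-r*dt) * [p*0.000000 + (1-p)*0.119460] = 0.057324
  V(0,0) = exp(-r*dt) * [p*0.000000 + (1-p)*0.057324] = 0.027507


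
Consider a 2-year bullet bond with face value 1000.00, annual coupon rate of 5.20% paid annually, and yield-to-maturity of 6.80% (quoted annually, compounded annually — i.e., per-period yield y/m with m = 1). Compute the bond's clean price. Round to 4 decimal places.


Coupon per period c = face * coupon_rate / m = 52.000000
Periods per year m = 1; per-period yield y/m = 0.068000
Number of cashflows N = 2
Cashflows (t years, CF_t, discount factor 1/(1+y/m)^(m*t), PV):
  t = 1.0000: CF_t = 52.000000, DF = 0.936330, PV = 48.689139
  t = 2.0000: CF_t = 1052.000000, DF = 0.876713, PV = 922.302178
Price P = sum_t PV_t = 970.991317

Answer: Price = 970.9913


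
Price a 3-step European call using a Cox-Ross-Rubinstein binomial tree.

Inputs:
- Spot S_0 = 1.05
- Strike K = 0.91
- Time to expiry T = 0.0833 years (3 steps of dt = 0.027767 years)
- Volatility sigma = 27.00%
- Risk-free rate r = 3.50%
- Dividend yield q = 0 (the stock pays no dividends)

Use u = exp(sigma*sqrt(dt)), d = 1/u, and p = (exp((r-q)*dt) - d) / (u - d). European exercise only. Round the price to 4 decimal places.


Answer: Price = V(0,0) = 0.1426

Derivation:
dt = T/N = 0.027767
u = exp(sigma*sqrt(dt)) = 1.046018; d = 1/u = 0.956006
p = (exp((r-q)*dt) - d) / (u - d) = 0.499556
Discount per step: exp(-r*dt) = 0.999029
Stock lattice S(k, i) with i counting down-moves:
  k=0: S(0,0) = 1.0500
  k=1: S(1,0) = 1.0983; S(1,1) = 1.0038
  k=2: S(2,0) = 1.1489; S(2,1) = 1.0500; S(2,2) = 0.9596
  k=3: S(3,0) = 1.2017; S(3,1) = 1.0983; S(3,2) = 1.0038; S(3,3) = 0.9174
Terminal payoffs V(N, i) = max(S_T - K, 0):
  V(3,0) = 0.291731; V(3,1) = 0.188319; V(3,2) = 0.093806; V(3,3) = 0.007426
Backward induction: V(k, i) = exp(-r*dt) * [p * V(k+1, i) + (1-p) * V(k+1, i+1)].
  V(2,0) = exp(-r*dt) * [p*0.291731 + (1-p)*0.188319] = 0.239746
  V(2,1) = exp(-r*dt) * [p*0.188319 + (1-p)*0.093806] = 0.140884
  V(2,2) = exp(-r*dt) * [p*0.093806 + (1-p)*0.007426] = 0.050529
  V(1,0) = exp(-r*dt) * [p*0.239746 + (1-p)*0.140884] = 0.190086
  V(1,1) = exp(-r*dt) * [p*0.140884 + (1-p)*0.050529] = 0.095573
  V(0,0) = exp(-r*dt) * [p*0.190086 + (1-p)*0.095573] = 0.142649


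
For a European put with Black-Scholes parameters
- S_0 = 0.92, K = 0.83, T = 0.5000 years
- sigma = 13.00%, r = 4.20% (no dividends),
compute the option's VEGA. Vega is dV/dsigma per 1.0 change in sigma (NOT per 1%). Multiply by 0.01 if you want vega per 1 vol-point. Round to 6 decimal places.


d1 = 1.3943380880; d2 = 1.3024142065
phi(d1) = 0.1509166042; exp(-qT) = 1.0000000000; exp(-rT) = 0.9792189646
Vega = S * exp(-qT) * phi(d1) * sqrt(T) = 0.9200 * 1.0000000000 * 0.1509166042 * 0.7071067812 = 0.098177

Answer: Vega = 0.098177


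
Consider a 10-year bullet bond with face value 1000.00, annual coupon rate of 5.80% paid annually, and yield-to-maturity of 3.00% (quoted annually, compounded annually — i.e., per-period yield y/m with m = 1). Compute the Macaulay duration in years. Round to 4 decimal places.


Coupon per period c = face * coupon_rate / m = 58.000000
Periods per year m = 1; per-period yield y/m = 0.030000
Number of cashflows N = 10
Cashflows (t years, CF_t, discount factor 1/(1+y/m)^(m*t), PV):
  t = 1.0000: CF_t = 58.000000, DF = 0.970874, PV = 56.310680
  t = 2.0000: CF_t = 58.000000, DF = 0.942596, PV = 54.670563
  t = 3.0000: CF_t = 58.000000, DF = 0.915142, PV = 53.078216
  t = 4.0000: CF_t = 58.000000, DF = 0.888487, PV = 51.532249
  t = 5.0000: CF_t = 58.000000, DF = 0.862609, PV = 50.031309
  t = 6.0000: CF_t = 58.000000, DF = 0.837484, PV = 48.574087
  t = 7.0000: CF_t = 58.000000, DF = 0.813092, PV = 47.159308
  t = 8.0000: CF_t = 58.000000, DF = 0.789409, PV = 45.785736
  t = 9.0000: CF_t = 58.000000, DF = 0.766417, PV = 44.452170
  t = 10.0000: CF_t = 1058.000000, DF = 0.744094, PV = 787.251362
Price P = sum_t PV_t = 1238.845679
Macaulay numerator sum_t t * PV_t:
  t * PV_t at t = 1.0000: 56.310680
  t * PV_t at t = 2.0000: 109.341125
  t * PV_t at t = 3.0000: 159.234649
  t * PV_t at t = 4.0000: 206.128995
  t * PV_t at t = 5.0000: 250.156547
  t * PV_t at t = 6.0000: 291.444521
  t * PV_t at t = 7.0000: 330.115154
  t * PV_t at t = 8.0000: 366.285885
  t * PV_t at t = 9.0000: 400.069534
  t * PV_t at t = 10.0000: 7872.513620
Macaulay duration D = (sum_t t * PV_t) / P = 10041.600710 / 1238.845679 = 8.105611

Answer: Macaulay duration = 8.1056 years


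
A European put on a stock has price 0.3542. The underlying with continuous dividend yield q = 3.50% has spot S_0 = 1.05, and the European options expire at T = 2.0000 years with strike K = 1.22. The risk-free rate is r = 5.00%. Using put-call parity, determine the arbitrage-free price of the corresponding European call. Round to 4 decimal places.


Answer: Call price = 0.2293

Derivation:
Put-call parity: C - P = S_0 * exp(-qT) - K * exp(-rT).
S_0 * exp(-qT) = 1.0500 * 0.93239382 = 0.97901351
K * exp(-rT) = 1.2200 * 0.90483742 = 1.10390165
C = P + S*exp(-qT) - K*exp(-rT)
C = 0.3542 + 0.97901351 - 1.10390165 = 0.2293


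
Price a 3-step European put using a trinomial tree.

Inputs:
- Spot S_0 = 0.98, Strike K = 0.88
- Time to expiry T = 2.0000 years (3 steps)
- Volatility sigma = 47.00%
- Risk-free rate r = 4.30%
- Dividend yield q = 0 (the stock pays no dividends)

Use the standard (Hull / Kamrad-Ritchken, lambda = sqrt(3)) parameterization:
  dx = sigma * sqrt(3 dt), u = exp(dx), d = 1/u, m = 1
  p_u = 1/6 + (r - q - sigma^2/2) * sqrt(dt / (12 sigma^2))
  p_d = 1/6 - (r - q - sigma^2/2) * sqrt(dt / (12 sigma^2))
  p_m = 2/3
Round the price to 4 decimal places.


dt = T/N = 0.666667; dx = sigma*sqrt(3*dt) = 0.664680
u = exp(dx) = 1.943869; d = 1/u = 0.514438
p_u = 0.132841, p_m = 0.666667, p_d = 0.200492
Discount per step: exp(-r*dt) = 0.971740
Stock lattice S(k, j) with j the centered position index:
  k=0: S(0,+0) = 0.9800
  k=1: S(1,-1) = 0.5041; S(1,+0) = 0.9800; S(1,+1) = 1.9050
  k=2: S(2,-2) = 0.2594; S(2,-1) = 0.5041; S(2,+0) = 0.9800; S(2,+1) = 1.9050; S(2,+2) = 3.7031
  k=3: S(3,-3) = 0.1334; S(3,-2) = 0.2594; S(3,-1) = 0.5041; S(3,+0) = 0.9800; S(3,+1) = 1.9050; S(3,+2) = 3.7031; S(3,+3) = 7.1983
Terminal payoffs V(N, j) = max(K - S_T, 0):
  V(3,-3) = 0.746579; V(3,-2) = 0.620647; V(3,-1) = 0.375851; V(3,+0) = 0.000000; V(3,+1) = 0.000000; V(3,+2) = 0.000000; V(3,+3) = 0.000000
Backward induction: V(k, j) = exp(-r*dt) * [p_u * V(k+1, j+1) + p_m * V(k+1, j) + p_d * V(k+1, j-1)]
  V(2,-2) = exp(-r*dt) * [p_u*0.375851 + p_m*0.620647 + p_d*0.746579] = 0.596042
  V(2,-1) = exp(-r*dt) * [p_u*0.000000 + p_m*0.375851 + p_d*0.620647] = 0.364405
  V(2,+0) = exp(-r*dt) * [p_u*0.000000 + p_m*0.000000 + p_d*0.375851] = 0.073226
  V(2,+1) = exp(-r*dt) * [p_u*0.000000 + p_m*0.000000 + p_d*0.000000] = 0.000000
  V(2,+2) = exp(-r*dt) * [p_u*0.000000 + p_m*0.000000 + p_d*0.000000] = 0.000000
  V(1,-1) = exp(-r*dt) * [p_u*0.073226 + p_m*0.364405 + p_d*0.596042] = 0.361649
  V(1,+0) = exp(-r*dt) * [p_u*0.000000 + p_m*0.073226 + p_d*0.364405] = 0.118433
  V(1,+1) = exp(-r*dt) * [p_u*0.000000 + p_m*0.000000 + p_d*0.073226] = 0.014266
  V(0,+0) = exp(-r*dt) * [p_u*0.014266 + p_m*0.118433 + p_d*0.361649] = 0.149025

Answer: Price = V(0,0) = 0.1490


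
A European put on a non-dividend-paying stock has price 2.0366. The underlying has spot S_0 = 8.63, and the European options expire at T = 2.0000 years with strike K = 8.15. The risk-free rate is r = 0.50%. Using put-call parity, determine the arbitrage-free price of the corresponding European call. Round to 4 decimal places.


Answer: Call price = 2.5977

Derivation:
Put-call parity: C - P = S_0 * exp(-qT) - K * exp(-rT).
S_0 * exp(-qT) = 8.6300 * 1.00000000 = 8.63000000
K * exp(-rT) = 8.1500 * 0.99004983 = 8.06890615
C = P + S*exp(-qT) - K*exp(-rT)
C = 2.0366 + 8.63000000 - 8.06890615 = 2.5977


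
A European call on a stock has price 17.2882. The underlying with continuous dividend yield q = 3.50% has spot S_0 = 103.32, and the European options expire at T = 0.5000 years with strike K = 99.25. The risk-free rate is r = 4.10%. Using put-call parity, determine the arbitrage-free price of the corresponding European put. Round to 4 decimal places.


Put-call parity: C - P = S_0 * exp(-qT) - K * exp(-rT).
S_0 * exp(-qT) = 103.3200 * 0.98265224 = 101.52762899
K * exp(-rT) = 99.2500 * 0.97970870 = 97.23608813
P = C - S*exp(-qT) + K*exp(-rT)
P = 17.2882 - 101.52762899 + 97.23608813 = 12.9967

Answer: Put price = 12.9967


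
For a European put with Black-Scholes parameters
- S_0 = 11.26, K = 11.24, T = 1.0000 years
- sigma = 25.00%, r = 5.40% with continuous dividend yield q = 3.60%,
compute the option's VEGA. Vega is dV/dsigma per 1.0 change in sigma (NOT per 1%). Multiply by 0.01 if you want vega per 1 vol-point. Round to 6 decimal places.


d1 = 0.2041111130; d2 = -0.0458888870
phi(d1) = 0.3907180002; exp(-qT) = 0.9646402935; exp(-rT) = 0.9474321065
Vega = S * exp(-qT) * phi(d1) * sqrt(T) = 11.2600 * 0.9646402935 * 0.3907180002 * 1.0000000000 = 4.243920

Answer: Vega = 4.243920


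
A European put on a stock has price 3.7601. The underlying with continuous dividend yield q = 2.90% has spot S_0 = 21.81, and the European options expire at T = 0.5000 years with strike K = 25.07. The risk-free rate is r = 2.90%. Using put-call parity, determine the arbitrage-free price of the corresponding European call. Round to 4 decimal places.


Put-call parity: C - P = S_0 * exp(-qT) - K * exp(-rT).
S_0 * exp(-qT) = 21.8100 * 0.98560462 = 21.49603673
K * exp(-rT) = 25.0700 * 0.98560462 = 24.70910779
C = P + S*exp(-qT) - K*exp(-rT)
C = 3.7601 + 21.49603673 - 24.70910779 = 0.5470

Answer: Call price = 0.5470


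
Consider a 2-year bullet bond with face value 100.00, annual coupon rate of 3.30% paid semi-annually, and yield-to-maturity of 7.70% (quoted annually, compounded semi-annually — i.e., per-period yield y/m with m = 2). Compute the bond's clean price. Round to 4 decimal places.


Coupon per period c = face * coupon_rate / m = 1.650000
Periods per year m = 2; per-period yield y/m = 0.038500
Number of cashflows N = 4
Cashflows (t years, CF_t, discount factor 1/(1+y/m)^(m*t), PV):
  t = 0.5000: CF_t = 1.650000, DF = 0.962927, PV = 1.588830
  t = 1.0000: CF_t = 1.650000, DF = 0.927229, PV = 1.529928
  t = 1.5000: CF_t = 1.650000, DF = 0.892854, PV = 1.473209
  t = 2.0000: CF_t = 101.650000, DF = 0.859754, PV = 87.393952
Price P = sum_t PV_t = 91.985919

Answer: Price = 91.9859


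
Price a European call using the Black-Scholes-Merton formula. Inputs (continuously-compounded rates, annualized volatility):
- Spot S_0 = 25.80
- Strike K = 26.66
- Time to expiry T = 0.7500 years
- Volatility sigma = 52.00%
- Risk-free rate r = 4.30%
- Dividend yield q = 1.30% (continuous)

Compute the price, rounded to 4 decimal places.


d1 = (ln(S/K) + (r - q + 0.5*sigma^2) * T) / (sigma * sqrt(T)) = 0.20231725
d2 = d1 - sigma * sqrt(T) = -0.24801596
exp(-rT) = 0.96826449; exp(-qT) = 0.99029738
C = S_0 * exp(-qT) * N(d1) - K * exp(-rT) * N(d2)
N(d1) = 0.58016564; N(d2) = 0.40206103
C = 25.8000 * 0.99029738 * 0.58016564 - 26.6600 * 0.96826449 * 0.40206103 = 4.4443

Answer: Price = 4.4443


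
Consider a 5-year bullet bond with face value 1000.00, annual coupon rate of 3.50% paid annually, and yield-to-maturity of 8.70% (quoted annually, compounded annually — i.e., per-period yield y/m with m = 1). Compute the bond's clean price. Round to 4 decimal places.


Answer: Price = 796.1539

Derivation:
Coupon per period c = face * coupon_rate / m = 35.000000
Periods per year m = 1; per-period yield y/m = 0.087000
Number of cashflows N = 5
Cashflows (t years, CF_t, discount factor 1/(1+y/m)^(m*t), PV):
  t = 1.0000: CF_t = 35.000000, DF = 0.919963, PV = 32.198712
  t = 2.0000: CF_t = 35.000000, DF = 0.846332, PV = 29.621630
  t = 3.0000: CF_t = 35.000000, DF = 0.778595, PV = 27.250810
  t = 4.0000: CF_t = 35.000000, DF = 0.716278, PV = 25.069742
  t = 5.0000: CF_t = 1035.000000, DF = 0.658950, PV = 682.012963
Price P = sum_t PV_t = 796.153857


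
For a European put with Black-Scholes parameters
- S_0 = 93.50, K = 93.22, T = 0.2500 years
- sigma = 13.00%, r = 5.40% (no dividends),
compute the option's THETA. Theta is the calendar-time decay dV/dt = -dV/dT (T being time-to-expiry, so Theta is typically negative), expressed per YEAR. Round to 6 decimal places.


Answer: Theta = -2.606163

Derivation:
d1 = 0.2863330054; d2 = 0.2213330054
phi(d1) = 0.3829189894; exp(-qT) = 1.0000000000; exp(-rT) = 0.9865907163
Theta = -S*exp(-qT)*phi(d1)*sigma/(2*sqrt(T)) + r*K*exp(-rT)*N(-d2) - q*S*exp(-qT)*N(-d1)
N(-d1) = 0.3873115406; N(-d2) = 0.4124165763; sqrt(T) = 0.5000000000
Term 1 = -93.5000 * 1.0000000000 * 0.3829189894 * 0.1300 / (2 * 0.5000000000) = -4.6543803162
Term 2 = 0.0540 * 93.2200 * 0.9865907163 * 0.4124165763 = 2.0482171372
Term 3 = 0 (no dividend yield, q = 0)
Theta = -4.6543803162 + (2.0482171372) + (0.0000000000) = -2.606163


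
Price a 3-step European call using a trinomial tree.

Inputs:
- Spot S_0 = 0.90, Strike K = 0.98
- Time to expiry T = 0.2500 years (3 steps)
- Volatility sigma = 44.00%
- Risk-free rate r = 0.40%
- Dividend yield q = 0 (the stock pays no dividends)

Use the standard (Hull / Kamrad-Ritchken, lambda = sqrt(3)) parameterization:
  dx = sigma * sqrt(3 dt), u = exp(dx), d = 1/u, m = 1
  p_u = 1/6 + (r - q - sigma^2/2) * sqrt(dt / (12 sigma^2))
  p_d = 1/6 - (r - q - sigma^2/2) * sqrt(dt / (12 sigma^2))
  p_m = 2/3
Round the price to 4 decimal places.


Answer: Price = V(0,0) = 0.0509

Derivation:
dt = T/N = 0.083333; dx = sigma*sqrt(3*dt) = 0.220000
u = exp(dx) = 1.246077; d = 1/u = 0.802519
p_u = 0.149091, p_m = 0.666667, p_d = 0.184242
Discount per step: exp(-r*dt) = 0.999667
Stock lattice S(k, j) with j the centered position index:
  k=0: S(0,+0) = 0.9000
  k=1: S(1,-1) = 0.7223; S(1,+0) = 0.9000; S(1,+1) = 1.1215
  k=2: S(2,-2) = 0.5796; S(2,-1) = 0.7223; S(2,+0) = 0.9000; S(2,+1) = 1.1215; S(2,+2) = 1.3974
  k=3: S(3,-3) = 0.4652; S(3,-2) = 0.5796; S(3,-1) = 0.7223; S(3,+0) = 0.9000; S(3,+1) = 1.1215; S(3,+2) = 1.3974; S(3,+3) = 1.7413
Terminal payoffs V(N, j) = max(S_T - K, 0):
  V(3,-3) = 0.000000; V(3,-2) = 0.000000; V(3,-1) = 0.000000; V(3,+0) = 0.000000; V(3,+1) = 0.141469; V(3,+2) = 0.417436; V(3,+3) = 0.761313
Backward induction: V(k, j) = exp(-r*dt) * [p_u * V(k+1, j+1) + p_m * V(k+1, j) + p_d * V(k+1, j-1)]
  V(2,-2) = exp(-r*dt) * [p_u*0.000000 + p_m*0.000000 + p_d*0.000000] = 0.000000
  V(2,-1) = exp(-r*dt) * [p_u*0.000000 + p_m*0.000000 + p_d*0.000000] = 0.000000
  V(2,+0) = exp(-r*dt) * [p_u*0.141469 + p_m*0.000000 + p_d*0.000000] = 0.021085
  V(2,+1) = exp(-r*dt) * [p_u*0.417436 + p_m*0.141469 + p_d*0.000000] = 0.156497
  V(2,+2) = exp(-r*dt) * [p_u*0.761313 + p_m*0.417436 + p_d*0.141469] = 0.417721
  V(1,-1) = exp(-r*dt) * [p_u*0.021085 + p_m*0.000000 + p_d*0.000000] = 0.003142
  V(1,+0) = exp(-r*dt) * [p_u*0.156497 + p_m*0.021085 + p_d*0.000000] = 0.037376
  V(1,+1) = exp(-r*dt) * [p_u*0.417721 + p_m*0.156497 + p_d*0.021085] = 0.170437
  V(0,+0) = exp(-r*dt) * [p_u*0.170437 + p_m*0.037376 + p_d*0.003142] = 0.050890


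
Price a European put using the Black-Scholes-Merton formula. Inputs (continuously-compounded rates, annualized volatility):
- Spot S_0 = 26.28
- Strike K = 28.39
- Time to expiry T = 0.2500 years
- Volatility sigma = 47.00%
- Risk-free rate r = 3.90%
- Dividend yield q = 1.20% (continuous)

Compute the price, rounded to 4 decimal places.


d1 = (ln(S/K) + (r - q + 0.5*sigma^2) * T) / (sigma * sqrt(T)) = -0.18240969
d2 = d1 - sigma * sqrt(T) = -0.41740969
exp(-rT) = 0.99029738; exp(-qT) = 0.99700450
P = K * exp(-rT) * N(-d2) - S_0 * exp(-qT) * N(-d1)
N(-d1) = 0.57236939; N(-d2) = 0.66181062
P = 28.3900 * 0.99029738 * 0.66181062 - 26.2800 * 0.99700450 * 0.57236939 = 3.6097

Answer: Price = 3.6097


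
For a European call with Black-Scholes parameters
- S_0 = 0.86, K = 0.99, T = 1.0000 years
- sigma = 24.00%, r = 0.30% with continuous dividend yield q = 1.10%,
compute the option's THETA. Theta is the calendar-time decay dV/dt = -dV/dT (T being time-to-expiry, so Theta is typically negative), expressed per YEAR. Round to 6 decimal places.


d1 = -0.4998856412; d2 = -0.7398856412
phi(d1) = 0.3520854559; exp(-qT) = 0.9890602788; exp(-rT) = 0.9970044955
Theta = -S*exp(-qT)*phi(d1)*sigma/(2*sqrt(T)) - r*K*exp(-rT)*N(d2) + q*S*exp(-qT)*N(d1)
N(d1) = 0.3085778017; N(d2) = 0.2296846939; sqrt(T) = 1.0000000000
Term 1 = -0.8600 * 0.9890602788 * 0.3520854559 * 0.2400 / (2 * 1.0000000000) = -0.0359377219
Term 2 = -0.0030 * 0.9900 * 0.9970044955 * 0.2296846939 = -0.0006801201
Term 3 = 0.0110 * 0.8600 * 0.9890602788 * 0.3085778017 = 0.0028872114
Theta = -0.0359377219 + (-0.0006801201) + (0.0028872114) = -0.033731

Answer: Theta = -0.033731


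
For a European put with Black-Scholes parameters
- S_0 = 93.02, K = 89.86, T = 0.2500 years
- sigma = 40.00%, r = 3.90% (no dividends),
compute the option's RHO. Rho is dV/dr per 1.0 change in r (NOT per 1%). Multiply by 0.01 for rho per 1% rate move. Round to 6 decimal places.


Answer: Rho = -10.047304

Derivation:
d1 = 0.3215581008; d2 = 0.1215581008
phi(d1) = 0.3788411317; exp(-qT) = 1.0000000000; exp(-rT) = 0.9902973771
N(-d2) = 0.4516244990
Rho = -K*T*exp(-rT)*N(-d2) = -89.8600 * 0.2500 * 0.9902973771 * 0.4516244990 = -10.047304


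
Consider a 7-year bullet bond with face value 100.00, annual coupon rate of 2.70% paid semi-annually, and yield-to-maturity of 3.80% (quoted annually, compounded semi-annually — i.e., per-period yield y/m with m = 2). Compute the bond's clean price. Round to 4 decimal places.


Answer: Price = 93.2945

Derivation:
Coupon per period c = face * coupon_rate / m = 1.350000
Periods per year m = 2; per-period yield y/m = 0.019000
Number of cashflows N = 14
Cashflows (t years, CF_t, discount factor 1/(1+y/m)^(m*t), PV):
  t = 0.5000: CF_t = 1.350000, DF = 0.981354, PV = 1.324828
  t = 1.0000: CF_t = 1.350000, DF = 0.963056, PV = 1.300126
  t = 1.5000: CF_t = 1.350000, DF = 0.945099, PV = 1.275884
  t = 2.0000: CF_t = 1.350000, DF = 0.927477, PV = 1.252094
  t = 2.5000: CF_t = 1.350000, DF = 0.910184, PV = 1.228748
  t = 3.0000: CF_t = 1.350000, DF = 0.893213, PV = 1.205837
  t = 3.5000: CF_t = 1.350000, DF = 0.876558, PV = 1.183353
  t = 4.0000: CF_t = 1.350000, DF = 0.860214, PV = 1.161289
  t = 4.5000: CF_t = 1.350000, DF = 0.844175, PV = 1.139636
  t = 5.0000: CF_t = 1.350000, DF = 0.828434, PV = 1.118387
  t = 5.5000: CF_t = 1.350000, DF = 0.812988, PV = 1.097533
  t = 6.0000: CF_t = 1.350000, DF = 0.797829, PV = 1.077069
  t = 6.5000: CF_t = 1.350000, DF = 0.782953, PV = 1.056986
  t = 7.0000: CF_t = 101.350000, DF = 0.768354, PV = 77.872690
Price P = sum_t PV_t = 93.294461


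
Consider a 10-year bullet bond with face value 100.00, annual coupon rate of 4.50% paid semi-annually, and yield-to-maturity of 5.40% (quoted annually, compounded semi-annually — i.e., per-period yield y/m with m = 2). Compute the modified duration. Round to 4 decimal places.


Answer: Modified duration = 7.8687

Derivation:
Coupon per period c = face * coupon_rate / m = 2.250000
Periods per year m = 2; per-period yield y/m = 0.027000
Number of cashflows N = 20
Cashflows (t years, CF_t, discount factor 1/(1+y/m)^(m*t), PV):
  t = 0.5000: CF_t = 2.250000, DF = 0.973710, PV = 2.190847
  t = 1.0000: CF_t = 2.250000, DF = 0.948111, PV = 2.133249
  t = 1.5000: CF_t = 2.250000, DF = 0.923185, PV = 2.077166
  t = 2.0000: CF_t = 2.250000, DF = 0.898914, PV = 2.022557
  t = 2.5000: CF_t = 2.250000, DF = 0.875282, PV = 1.969384
  t = 3.0000: CF_t = 2.250000, DF = 0.852270, PV = 1.917608
  t = 3.5000: CF_t = 2.250000, DF = 0.829864, PV = 1.867194
  t = 4.0000: CF_t = 2.250000, DF = 0.808047, PV = 1.818105
  t = 4.5000: CF_t = 2.250000, DF = 0.786803, PV = 1.770307
  t = 5.0000: CF_t = 2.250000, DF = 0.766118, PV = 1.723765
  t = 5.5000: CF_t = 2.250000, DF = 0.745976, PV = 1.678447
  t = 6.0000: CF_t = 2.250000, DF = 0.726365, PV = 1.634320
  t = 6.5000: CF_t = 2.250000, DF = 0.707268, PV = 1.591354
  t = 7.0000: CF_t = 2.250000, DF = 0.688674, PV = 1.549517
  t = 7.5000: CF_t = 2.250000, DF = 0.670569, PV = 1.508780
  t = 8.0000: CF_t = 2.250000, DF = 0.652939, PV = 1.469114
  t = 8.5000: CF_t = 2.250000, DF = 0.635774, PV = 1.430490
  t = 9.0000: CF_t = 2.250000, DF = 0.619059, PV = 1.392883
  t = 9.5000: CF_t = 2.250000, DF = 0.602784, PV = 1.356264
  t = 10.0000: CF_t = 102.250000, DF = 0.586937, PV = 60.014259
Price P = sum_t PV_t = 93.115609
First compute Macaulay numerator sum_t t * PV_t:
  t * PV_t at t = 0.5000: 1.095424
  t * PV_t at t = 1.0000: 2.133249
  t * PV_t at t = 1.5000: 3.115749
  t * PV_t at t = 2.0000: 4.045114
  t * PV_t at t = 2.5000: 4.923459
  t * PV_t at t = 3.0000: 5.752824
  t * PV_t at t = 3.5000: 6.535179
  t * PV_t at t = 4.0000: 7.272420
  t * PV_t at t = 4.5000: 7.966380
  t * PV_t at t = 5.0000: 8.618825
  t * PV_t at t = 5.5000: 9.231459
  t * PV_t at t = 6.0000: 9.805922
  t * PV_t at t = 6.5000: 10.343800
  t * PV_t at t = 7.0000: 10.846618
  t * PV_t at t = 7.5000: 11.315849
  t * PV_t at t = 8.0000: 11.752910
  t * PV_t at t = 8.5000: 12.159169
  t * PV_t at t = 9.0000: 12.535944
  t * PV_t at t = 9.5000: 12.884504
  t * PV_t at t = 10.0000: 600.142585
Macaulay duration D = 752.477383 / 93.115609 = 8.081109
Modified duration = D / (1 + y/m) = 8.081109 / (1 + 0.027000) = 7.868655


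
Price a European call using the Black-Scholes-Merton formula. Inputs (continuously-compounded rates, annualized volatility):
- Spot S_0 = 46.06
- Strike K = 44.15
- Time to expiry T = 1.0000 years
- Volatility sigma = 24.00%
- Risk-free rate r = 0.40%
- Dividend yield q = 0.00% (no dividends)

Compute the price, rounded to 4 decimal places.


Answer: Price = 5.4225

Derivation:
d1 = (ln(S/K) + (r - q + 0.5*sigma^2) * T) / (sigma * sqrt(T)) = 0.31313320
d2 = d1 - sigma * sqrt(T) = 0.07313320
exp(-rT) = 0.99600799; exp(-qT) = 1.00000000
C = S_0 * exp(-qT) * N(d1) - K * exp(-rT) * N(d2)
N(d1) = 0.62291027; N(d2) = 0.52914994
C = 46.0600 * 1.00000000 * 0.62291027 - 44.1500 * 0.99600799 * 0.52914994 = 5.4225


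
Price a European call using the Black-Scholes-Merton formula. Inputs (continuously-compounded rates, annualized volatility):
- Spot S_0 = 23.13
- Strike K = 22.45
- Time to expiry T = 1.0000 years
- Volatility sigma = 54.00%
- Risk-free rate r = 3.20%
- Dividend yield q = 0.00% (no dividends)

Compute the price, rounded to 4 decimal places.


d1 = (ln(S/K) + (r - q + 0.5*sigma^2) * T) / (sigma * sqrt(T)) = 0.38451826
d2 = d1 - sigma * sqrt(T) = -0.15548174
exp(-rT) = 0.96850658; exp(-qT) = 1.00000000
C = S_0 * exp(-qT) * N(d1) - K * exp(-rT) * N(d2)
N(d1) = 0.64970282; N(d2) = 0.43822078
C = 23.1300 * 1.00000000 * 0.64970282 - 22.4500 * 0.96850658 * 0.43822078 = 5.4994

Answer: Price = 5.4994


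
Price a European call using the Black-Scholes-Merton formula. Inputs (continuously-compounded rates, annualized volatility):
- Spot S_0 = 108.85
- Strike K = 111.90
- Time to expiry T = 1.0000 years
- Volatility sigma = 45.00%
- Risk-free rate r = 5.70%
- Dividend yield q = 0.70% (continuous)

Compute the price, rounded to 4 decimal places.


Answer: Price = 20.2480

Derivation:
d1 = (ln(S/K) + (r - q + 0.5*sigma^2) * T) / (sigma * sqrt(T)) = 0.27470038
d2 = d1 - sigma * sqrt(T) = -0.17529962
exp(-rT) = 0.94459407; exp(-qT) = 0.99302444
C = S_0 * exp(-qT) * N(d1) - K * exp(-rT) * N(d2)
N(d1) = 0.60822678; N(d2) = 0.43042211
C = 108.8500 * 0.99302444 * 0.60822678 - 111.9000 * 0.94459407 * 0.43042211 = 20.2480


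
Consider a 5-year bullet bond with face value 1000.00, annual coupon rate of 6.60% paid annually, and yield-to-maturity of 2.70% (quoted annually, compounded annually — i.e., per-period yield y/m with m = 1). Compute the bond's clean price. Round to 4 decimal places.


Coupon per period c = face * coupon_rate / m = 66.000000
Periods per year m = 1; per-period yield y/m = 0.027000
Number of cashflows N = 5
Cashflows (t years, CF_t, discount factor 1/(1+y/m)^(m*t), PV):
  t = 1.0000: CF_t = 66.000000, DF = 0.973710, PV = 64.264849
  t = 2.0000: CF_t = 66.000000, DF = 0.948111, PV = 62.575316
  t = 3.0000: CF_t = 66.000000, DF = 0.923185, PV = 60.930200
  t = 4.0000: CF_t = 66.000000, DF = 0.898914, PV = 59.328335
  t = 5.0000: CF_t = 1066.000000, DF = 0.875282, PV = 933.050149
Price P = sum_t PV_t = 1180.148849

Answer: Price = 1180.1488


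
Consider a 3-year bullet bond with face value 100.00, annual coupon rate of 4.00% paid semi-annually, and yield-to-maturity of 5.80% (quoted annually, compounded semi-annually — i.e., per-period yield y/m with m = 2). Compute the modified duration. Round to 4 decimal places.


Answer: Modified duration = 2.7720

Derivation:
Coupon per period c = face * coupon_rate / m = 2.000000
Periods per year m = 2; per-period yield y/m = 0.029000
Number of cashflows N = 6
Cashflows (t years, CF_t, discount factor 1/(1+y/m)^(m*t), PV):
  t = 0.5000: CF_t = 2.000000, DF = 0.971817, PV = 1.943635
  t = 1.0000: CF_t = 2.000000, DF = 0.944429, PV = 1.888858
  t = 1.5000: CF_t = 2.000000, DF = 0.917812, PV = 1.835625
  t = 2.0000: CF_t = 2.000000, DF = 0.891946, PV = 1.783892
  t = 2.5000: CF_t = 2.000000, DF = 0.866808, PV = 1.733617
  t = 3.0000: CF_t = 102.000000, DF = 0.842379, PV = 85.922701
Price P = sum_t PV_t = 95.108327
First compute Macaulay numerator sum_t t * PV_t:
  t * PV_t at t = 0.5000: 0.971817
  t * PV_t at t = 1.0000: 1.888858
  t * PV_t at t = 1.5000: 2.753437
  t * PV_t at t = 2.0000: 3.567783
  t * PV_t at t = 2.5000: 4.334042
  t * PV_t at t = 3.0000: 257.768104
Macaulay duration D = 271.284042 / 95.108327 = 2.852369
Modified duration = D / (1 + y/m) = 2.852369 / (1 + 0.029000) = 2.771982


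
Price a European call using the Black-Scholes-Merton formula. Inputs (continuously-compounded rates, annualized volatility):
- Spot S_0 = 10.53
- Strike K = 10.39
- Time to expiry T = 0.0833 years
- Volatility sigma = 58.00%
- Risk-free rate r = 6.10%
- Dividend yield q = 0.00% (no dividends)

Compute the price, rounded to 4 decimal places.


Answer: Price = 0.7965

Derivation:
d1 = (ln(S/K) + (r - q + 0.5*sigma^2) * T) / (sigma * sqrt(T)) = 0.19400987
d2 = d1 - sigma * sqrt(T) = 0.02661178
exp(-rT) = 0.99493159; exp(-qT) = 1.00000000
C = S_0 * exp(-qT) * N(d1) - K * exp(-rT) * N(d2)
N(d1) = 0.57691592; N(d2) = 0.51061531
C = 10.5300 * 1.00000000 * 0.57691592 - 10.3900 * 0.99493159 * 0.51061531 = 0.7965


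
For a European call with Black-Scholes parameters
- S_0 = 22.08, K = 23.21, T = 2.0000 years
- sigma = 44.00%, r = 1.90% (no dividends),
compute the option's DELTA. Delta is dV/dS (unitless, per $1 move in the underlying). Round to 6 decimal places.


d1 = 0.2919852835; d2 = -0.3302686839
phi(d1) = 0.3822936547; exp(-qT) = 1.0000000000; exp(-rT) = 0.9627129409
N(d1) = 0.6148510620
Delta = exp(-qT) * N(d1) = 1.0000000000 * 0.6148510620 = 0.614851

Answer: Delta = 0.614851
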